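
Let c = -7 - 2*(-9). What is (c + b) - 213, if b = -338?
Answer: -540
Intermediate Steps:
c = 11 (c = -7 + 18 = 11)
(c + b) - 213 = (11 - 338) - 213 = -327 - 213 = -540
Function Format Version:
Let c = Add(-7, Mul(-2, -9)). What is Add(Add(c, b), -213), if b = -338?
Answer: -540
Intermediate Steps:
c = 11 (c = Add(-7, 18) = 11)
Add(Add(c, b), -213) = Add(Add(11, -338), -213) = Add(-327, -213) = -540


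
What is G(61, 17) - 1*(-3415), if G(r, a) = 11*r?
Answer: 4086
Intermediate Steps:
G(61, 17) - 1*(-3415) = 11*61 - 1*(-3415) = 671 + 3415 = 4086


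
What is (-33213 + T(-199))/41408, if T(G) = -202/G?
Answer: -6609185/8240192 ≈ -0.80207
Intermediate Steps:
(-33213 + T(-199))/41408 = (-33213 - 202/(-199))/41408 = (-33213 - 202*(-1/199))*(1/41408) = (-33213 + 202/199)*(1/41408) = -6609185/199*1/41408 = -6609185/8240192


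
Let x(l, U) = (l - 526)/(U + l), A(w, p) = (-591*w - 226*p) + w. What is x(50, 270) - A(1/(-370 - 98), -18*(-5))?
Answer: 190356677/9360 ≈ 20337.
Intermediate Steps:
A(w, p) = -590*w - 226*p
x(l, U) = (-526 + l)/(U + l)
x(50, 270) - A(1/(-370 - 98), -18*(-5)) = (-526 + 50)/(270 + 50) - (-590/(-370 - 98) - (-4068)*(-5)) = -476/320 - (-590/(-468) - 226*90) = (1/320)*(-476) - (-590*(-1/468) - 20340) = -119/80 - (295/234 - 20340) = -119/80 - 1*(-4759265/234) = -119/80 + 4759265/234 = 190356677/9360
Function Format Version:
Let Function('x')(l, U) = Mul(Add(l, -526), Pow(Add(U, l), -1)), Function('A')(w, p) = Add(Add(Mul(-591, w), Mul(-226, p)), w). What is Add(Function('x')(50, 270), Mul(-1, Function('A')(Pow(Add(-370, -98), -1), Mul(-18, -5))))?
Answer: Rational(190356677, 9360) ≈ 20337.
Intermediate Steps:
Function('A')(w, p) = Add(Mul(-590, w), Mul(-226, p))
Function('x')(l, U) = Mul(Pow(Add(U, l), -1), Add(-526, l)) (Function('x')(l, U) = Mul(Add(-526, l), Pow(Add(U, l), -1)) = Mul(Pow(Add(U, l), -1), Add(-526, l)))
Add(Function('x')(50, 270), Mul(-1, Function('A')(Pow(Add(-370, -98), -1), Mul(-18, -5)))) = Add(Mul(Pow(Add(270, 50), -1), Add(-526, 50)), Mul(-1, Add(Mul(-590, Pow(Add(-370, -98), -1)), Mul(-226, Mul(-18, -5))))) = Add(Mul(Pow(320, -1), -476), Mul(-1, Add(Mul(-590, Pow(-468, -1)), Mul(-226, 90)))) = Add(Mul(Rational(1, 320), -476), Mul(-1, Add(Mul(-590, Rational(-1, 468)), -20340))) = Add(Rational(-119, 80), Mul(-1, Add(Rational(295, 234), -20340))) = Add(Rational(-119, 80), Mul(-1, Rational(-4759265, 234))) = Add(Rational(-119, 80), Rational(4759265, 234)) = Rational(190356677, 9360)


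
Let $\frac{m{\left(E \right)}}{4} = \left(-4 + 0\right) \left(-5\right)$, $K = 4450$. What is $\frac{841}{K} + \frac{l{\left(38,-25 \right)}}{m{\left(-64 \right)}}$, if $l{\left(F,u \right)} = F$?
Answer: $\frac{11819}{17800} \approx 0.66399$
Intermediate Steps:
$m{\left(E \right)} = 80$ ($m{\left(E \right)} = 4 \left(-4 + 0\right) \left(-5\right) = 4 \left(\left(-4\right) \left(-5\right)\right) = 4 \cdot 20 = 80$)
$\frac{841}{K} + \frac{l{\left(38,-25 \right)}}{m{\left(-64 \right)}} = \frac{841}{4450} + \frac{38}{80} = 841 \cdot \frac{1}{4450} + 38 \cdot \frac{1}{80} = \frac{841}{4450} + \frac{19}{40} = \frac{11819}{17800}$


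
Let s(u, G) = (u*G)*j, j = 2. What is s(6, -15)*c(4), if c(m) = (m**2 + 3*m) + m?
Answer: -5760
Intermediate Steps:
s(u, G) = 2*G*u (s(u, G) = (u*G)*2 = (G*u)*2 = 2*G*u)
c(m) = m**2 + 4*m
s(6, -15)*c(4) = (2*(-15)*6)*(4*(4 + 4)) = -720*8 = -180*32 = -5760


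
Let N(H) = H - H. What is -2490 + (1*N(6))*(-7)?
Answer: -2490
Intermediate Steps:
N(H) = 0
-2490 + (1*N(6))*(-7) = -2490 + (1*0)*(-7) = -2490 + 0*(-7) = -2490 + 0 = -2490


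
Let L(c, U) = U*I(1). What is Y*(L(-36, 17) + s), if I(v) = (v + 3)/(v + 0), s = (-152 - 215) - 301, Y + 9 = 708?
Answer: -419400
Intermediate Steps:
Y = 699 (Y = -9 + 708 = 699)
s = -668 (s = -367 - 301 = -668)
I(v) = (3 + v)/v
L(c, U) = 4*U (L(c, U) = U*((3 + 1)/1) = U*(1*4) = U*4 = 4*U)
Y*(L(-36, 17) + s) = 699*(4*17 - 668) = 699*(68 - 668) = 699*(-600) = -419400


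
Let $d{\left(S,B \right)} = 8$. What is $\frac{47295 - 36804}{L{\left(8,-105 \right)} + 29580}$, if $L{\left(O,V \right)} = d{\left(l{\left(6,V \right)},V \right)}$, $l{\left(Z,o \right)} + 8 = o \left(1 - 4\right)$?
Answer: $\frac{807}{2276} \approx 0.35457$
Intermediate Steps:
$l{\left(Z,o \right)} = -8 - 3 o$ ($l{\left(Z,o \right)} = -8 + o \left(1 - 4\right) = -8 + o \left(-3\right) = -8 - 3 o$)
$L{\left(O,V \right)} = 8$
$\frac{47295 - 36804}{L{\left(8,-105 \right)} + 29580} = \frac{47295 - 36804}{8 + 29580} = \frac{10491}{29588} = 10491 \cdot \frac{1}{29588} = \frac{807}{2276}$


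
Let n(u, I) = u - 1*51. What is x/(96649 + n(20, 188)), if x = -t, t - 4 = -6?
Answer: 1/48309 ≈ 2.0700e-5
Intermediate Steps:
t = -2 (t = 4 - 6 = -2)
n(u, I) = -51 + u (n(u, I) = u - 51 = -51 + u)
x = 2 (x = -1*(-2) = 2)
x/(96649 + n(20, 188)) = 2/(96649 + (-51 + 20)) = 2/(96649 - 31) = 2/96618 = (1/96618)*2 = 1/48309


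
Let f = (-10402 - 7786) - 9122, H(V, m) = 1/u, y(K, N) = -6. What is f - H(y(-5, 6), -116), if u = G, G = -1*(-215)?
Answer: -5871651/215 ≈ -27310.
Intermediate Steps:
G = 215
u = 215
H(V, m) = 1/215
f = -27310 (f = -18188 - 9122 = -27310)
f - H(y(-5, 6), -116) = -27310 - 1*1/215 = -27310 - 1/215 = -5871651/215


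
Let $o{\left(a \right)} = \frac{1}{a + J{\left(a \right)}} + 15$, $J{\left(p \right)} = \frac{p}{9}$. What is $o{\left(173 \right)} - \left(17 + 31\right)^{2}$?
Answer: $- \frac{3959961}{1730} \approx -2289.0$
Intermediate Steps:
$J{\left(p \right)} = \frac{p}{9}$ ($J{\left(p \right)} = p \frac{1}{9} = \frac{p}{9}$)
$o{\left(a \right)} = 15 + \frac{9}{10 a}$ ($o{\left(a \right)} = \frac{1}{a + \frac{a}{9}} + 15 = \frac{1}{\frac{10}{9} a} + 15 = \frac{9}{10 a} + 15 = 15 + \frac{9}{10 a}$)
$o{\left(173 \right)} - \left(17 + 31\right)^{2} = \left(15 + \frac{9}{10 \cdot 173}\right) - \left(17 + 31\right)^{2} = \left(15 + \frac{9}{10} \cdot \frac{1}{173}\right) - 48^{2} = \left(15 + \frac{9}{1730}\right) - 2304 = \frac{25959}{1730} - 2304 = - \frac{3959961}{1730}$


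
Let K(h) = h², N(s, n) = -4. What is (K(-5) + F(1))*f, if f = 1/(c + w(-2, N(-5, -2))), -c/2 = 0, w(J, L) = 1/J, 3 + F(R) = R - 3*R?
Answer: -40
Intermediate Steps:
F(R) = -3 - 2*R (F(R) = -3 + (R - 3*R) = -3 - 2*R)
c = 0 (c = -2*0 = 0)
f = -2 (f = 1/(0 + 1/(-2)) = 1/(0 - ½) = 1/(-½) = -2)
(K(-5) + F(1))*f = ((-5)² + (-3 - 2*1))*(-2) = (25 + (-3 - 2))*(-2) = (25 - 5)*(-2) = 20*(-2) = -40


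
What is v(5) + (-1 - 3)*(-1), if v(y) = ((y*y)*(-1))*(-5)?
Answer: 129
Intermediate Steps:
v(y) = 5*y² (v(y) = (y²*(-1))*(-5) = -y²*(-5) = 5*y²)
v(5) + (-1 - 3)*(-1) = 5*5² + (-1 - 3)*(-1) = 5*25 - 4*(-1) = 125 + 4 = 129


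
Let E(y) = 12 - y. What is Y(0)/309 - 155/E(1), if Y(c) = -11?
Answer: -48016/3399 ≈ -14.127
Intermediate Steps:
Y(0)/309 - 155/E(1) = -11/309 - 155/(12 - 1*1) = -11*1/309 - 155/(12 - 1) = -11/309 - 155/11 = -48016/3399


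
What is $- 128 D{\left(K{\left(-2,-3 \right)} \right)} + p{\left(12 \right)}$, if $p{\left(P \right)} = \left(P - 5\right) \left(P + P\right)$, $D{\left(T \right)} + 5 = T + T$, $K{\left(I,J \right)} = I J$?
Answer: $-728$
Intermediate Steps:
$D{\left(T \right)} = -5 + 2 T$ ($D{\left(T \right)} = -5 + \left(T + T\right) = -5 + 2 T$)
$p{\left(P \right)} = 2 P \left(-5 + P\right)$ ($p{\left(P \right)} = \left(-5 + P\right) 2 P = 2 P \left(-5 + P\right)$)
$- 128 D{\left(K{\left(-2,-3 \right)} \right)} + p{\left(12 \right)} = - 128 \left(-5 + 2 \left(\left(-2\right) \left(-3\right)\right)\right) + 2 \cdot 12 \left(-5 + 12\right) = - 128 \left(-5 + 2 \cdot 6\right) + 2 \cdot 12 \cdot 7 = - 128 \left(-5 + 12\right) + 168 = \left(-128\right) 7 + 168 = -896 + 168 = -728$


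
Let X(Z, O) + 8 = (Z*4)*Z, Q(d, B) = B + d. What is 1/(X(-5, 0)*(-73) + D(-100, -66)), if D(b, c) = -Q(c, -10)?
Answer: -1/6640 ≈ -0.00015060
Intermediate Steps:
D(b, c) = 10 - c (D(b, c) = -(-10 + c) = 10 - c)
X(Z, O) = -8 + 4*Z² (X(Z, O) = -8 + (Z*4)*Z = -8 + (4*Z)*Z = -8 + 4*Z²)
1/(X(-5, 0)*(-73) + D(-100, -66)) = 1/((-8 + 4*(-5)²)*(-73) + (10 - 1*(-66))) = 1/((-8 + 4*25)*(-73) + (10 + 66)) = 1/((-8 + 100)*(-73) + 76) = 1/(92*(-73) + 76) = 1/(-6716 + 76) = 1/(-6640) = -1/6640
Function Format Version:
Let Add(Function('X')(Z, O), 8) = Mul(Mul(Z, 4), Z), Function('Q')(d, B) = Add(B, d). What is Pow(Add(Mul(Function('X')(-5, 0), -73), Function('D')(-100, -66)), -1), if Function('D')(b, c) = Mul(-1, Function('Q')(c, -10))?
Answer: Rational(-1, 6640) ≈ -0.00015060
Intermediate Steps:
Function('D')(b, c) = Add(10, Mul(-1, c)) (Function('D')(b, c) = Mul(-1, Add(-10, c)) = Add(10, Mul(-1, c)))
Function('X')(Z, O) = Add(-8, Mul(4, Pow(Z, 2))) (Function('X')(Z, O) = Add(-8, Mul(Mul(Z, 4), Z)) = Add(-8, Mul(Mul(4, Z), Z)) = Add(-8, Mul(4, Pow(Z, 2))))
Pow(Add(Mul(Function('X')(-5, 0), -73), Function('D')(-100, -66)), -1) = Pow(Add(Mul(Add(-8, Mul(4, Pow(-5, 2))), -73), Add(10, Mul(-1, -66))), -1) = Pow(Add(Mul(Add(-8, Mul(4, 25)), -73), Add(10, 66)), -1) = Pow(Add(Mul(Add(-8, 100), -73), 76), -1) = Pow(Add(Mul(92, -73), 76), -1) = Pow(Add(-6716, 76), -1) = Pow(-6640, -1) = Rational(-1, 6640)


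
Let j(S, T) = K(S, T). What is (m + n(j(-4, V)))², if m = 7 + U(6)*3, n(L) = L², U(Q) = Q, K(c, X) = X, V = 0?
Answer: 625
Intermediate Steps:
j(S, T) = T
m = 25 (m = 7 + 6*3 = 7 + 18 = 25)
(m + n(j(-4, V)))² = (25 + 0²)² = (25 + 0)² = 25² = 625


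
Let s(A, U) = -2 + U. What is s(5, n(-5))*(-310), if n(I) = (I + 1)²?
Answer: -4340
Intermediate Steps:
n(I) = (1 + I)²
s(5, n(-5))*(-310) = (-2 + (1 - 5)²)*(-310) = (-2 + (-4)²)*(-310) = (-2 + 16)*(-310) = 14*(-310) = -4340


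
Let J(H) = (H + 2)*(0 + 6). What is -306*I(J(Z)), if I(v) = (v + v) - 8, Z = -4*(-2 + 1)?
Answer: -19584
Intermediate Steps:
Z = 4 (Z = -4*(-1) = 4)
J(H) = 12 + 6*H (J(H) = (2 + H)*6 = 12 + 6*H)
I(v) = -8 + 2*v (I(v) = 2*v - 8 = -8 + 2*v)
-306*I(J(Z)) = -306*(-8 + 2*(12 + 6*4)) = -306*(-8 + 2*(12 + 24)) = -306*(-8 + 2*36) = -306*(-8 + 72) = -306*64 = -19584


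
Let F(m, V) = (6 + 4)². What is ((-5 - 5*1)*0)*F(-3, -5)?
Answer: 0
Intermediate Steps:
F(m, V) = 100 (F(m, V) = 10² = 100)
((-5 - 5*1)*0)*F(-3, -5) = ((-5 - 5*1)*0)*100 = ((-5 - 5)*0)*100 = -10*0*100 = 0*100 = 0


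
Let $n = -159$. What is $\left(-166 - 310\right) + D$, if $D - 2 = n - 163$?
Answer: $-796$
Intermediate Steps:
$D = -320$ ($D = 2 - 322 = -320$)
$\left(-166 - 310\right) + D = \left(-166 - 310\right) - 320 = -476 - 320 = -796$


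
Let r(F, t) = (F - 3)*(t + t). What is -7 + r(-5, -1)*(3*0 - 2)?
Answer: -39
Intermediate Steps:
r(F, t) = 2*t*(-3 + F) (r(F, t) = (-3 + F)*(2*t) = 2*t*(-3 + F))
-7 + r(-5, -1)*(3*0 - 2) = -7 + (2*(-1)*(-3 - 5))*(3*0 - 2) = -7 + (2*(-1)*(-8))*(0 - 2) = -7 + 16*(-2) = -7 - 32 = -39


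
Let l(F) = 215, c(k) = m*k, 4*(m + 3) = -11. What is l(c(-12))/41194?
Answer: 5/958 ≈ 0.0052192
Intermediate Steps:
m = -23/4 (m = -3 + (¼)*(-11) = -3 - 11/4 = -23/4 ≈ -5.7500)
c(k) = -23*k/4
l(c(-12))/41194 = 215/41194 = 215*(1/41194) = 5/958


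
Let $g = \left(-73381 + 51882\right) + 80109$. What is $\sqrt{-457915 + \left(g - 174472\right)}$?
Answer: $3 i \sqrt{63753} \approx 757.48 i$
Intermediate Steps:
$g = 58610$ ($g = -21499 + 80109 = 58610$)
$\sqrt{-457915 + \left(g - 174472\right)} = \sqrt{-457915 + \left(58610 - 174472\right)} = \sqrt{-457915 - 115862} = \sqrt{-573777} = 3 i \sqrt{63753}$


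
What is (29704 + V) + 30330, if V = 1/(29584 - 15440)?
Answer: 849120897/14144 ≈ 60034.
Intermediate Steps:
V = 1/14144 ≈ 7.0701e-5
(29704 + V) + 30330 = (29704 + 1/14144) + 30330 = 420133377/14144 + 30330 = 849120897/14144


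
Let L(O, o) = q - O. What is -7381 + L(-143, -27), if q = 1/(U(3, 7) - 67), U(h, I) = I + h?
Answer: -412567/57 ≈ -7238.0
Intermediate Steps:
q = -1/57 (q = 1/((7 + 3) - 67) = 1/(10 - 67) = 1/(-57) = -1/57 ≈ -0.017544)
L(O, o) = -1/57 - O
-7381 + L(-143, -27) = -7381 + (-1/57 - 1*(-143)) = -7381 + (-1/57 + 143) = -7381 + 8150/57 = -412567/57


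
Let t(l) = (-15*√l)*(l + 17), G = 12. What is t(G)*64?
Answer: -55680*√3 ≈ -96441.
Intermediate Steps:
t(l) = -15*√l*(17 + l) (t(l) = (-15*√l)*(17 + l) = -15*√l*(17 + l))
t(G)*64 = (15*√12*(-17 - 1*12))*64 = (15*(2*√3)*(-17 - 12))*64 = (15*(2*√3)*(-29))*64 = -870*√3*64 = -55680*√3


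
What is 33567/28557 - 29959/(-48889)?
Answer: 4983226/2786673 ≈ 1.7882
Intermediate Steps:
33567/28557 - 29959/(-48889) = 33567*(1/28557) - 29959*(-1/48889) = 67/57 + 29959/48889 = 4983226/2786673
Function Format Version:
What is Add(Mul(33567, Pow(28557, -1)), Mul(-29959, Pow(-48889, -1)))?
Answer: Rational(4983226, 2786673) ≈ 1.7882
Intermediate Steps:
Add(Mul(33567, Pow(28557, -1)), Mul(-29959, Pow(-48889, -1))) = Add(Mul(33567, Rational(1, 28557)), Mul(-29959, Rational(-1, 48889))) = Add(Rational(67, 57), Rational(29959, 48889)) = Rational(4983226, 2786673)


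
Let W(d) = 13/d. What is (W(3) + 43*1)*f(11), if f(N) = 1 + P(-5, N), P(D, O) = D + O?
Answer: 994/3 ≈ 331.33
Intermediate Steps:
f(N) = -4 + N (f(N) = 1 + (-5 + N) = -4 + N)
(W(3) + 43*1)*f(11) = (13/3 + 43*1)*(-4 + 11) = (13*(⅓) + 43)*7 = (13/3 + 43)*7 = (142/3)*7 = 994/3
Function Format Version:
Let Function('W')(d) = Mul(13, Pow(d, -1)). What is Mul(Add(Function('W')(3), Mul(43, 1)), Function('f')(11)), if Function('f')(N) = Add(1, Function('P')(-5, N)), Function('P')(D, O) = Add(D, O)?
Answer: Rational(994, 3) ≈ 331.33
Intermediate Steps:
Function('f')(N) = Add(-4, N) (Function('f')(N) = Add(1, Add(-5, N)) = Add(-4, N))
Mul(Add(Function('W')(3), Mul(43, 1)), Function('f')(11)) = Mul(Add(Mul(13, Pow(3, -1)), Mul(43, 1)), Add(-4, 11)) = Mul(Add(Mul(13, Rational(1, 3)), 43), 7) = Mul(Add(Rational(13, 3), 43), 7) = Mul(Rational(142, 3), 7) = Rational(994, 3)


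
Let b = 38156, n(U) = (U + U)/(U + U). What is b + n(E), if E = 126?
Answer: 38157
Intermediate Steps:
n(U) = 1 (n(U) = (2*U)/((2*U)) = (2*U)*(1/(2*U)) = 1)
b + n(E) = 38156 + 1 = 38157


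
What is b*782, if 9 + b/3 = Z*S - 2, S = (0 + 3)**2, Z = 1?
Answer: -4692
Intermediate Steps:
S = 9 (S = 3**2 = 9)
b = -6 (b = -27 + 3*(1*9 - 2) = -27 + 3*(9 - 2) = -27 + 3*7 = -27 + 21 = -6)
b*782 = -6*782 = -4692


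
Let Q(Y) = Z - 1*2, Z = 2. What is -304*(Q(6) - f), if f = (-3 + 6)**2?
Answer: 2736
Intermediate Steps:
Q(Y) = 0 (Q(Y) = 2 - 1*2 = 2 - 2 = 0)
f = 9 (f = 3**2 = 9)
-304*(Q(6) - f) = -304*(0 - 1*9) = -304*(0 - 9) = -304*(-9) = 2736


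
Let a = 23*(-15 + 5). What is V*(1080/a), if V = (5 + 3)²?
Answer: -6912/23 ≈ -300.52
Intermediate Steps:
V = 64 (V = 8² = 64)
a = -230 (a = 23*(-10) = -230)
V*(1080/a) = 64*(1080/(-230)) = 64*(1080*(-1/230)) = 64*(-108/23) = -6912/23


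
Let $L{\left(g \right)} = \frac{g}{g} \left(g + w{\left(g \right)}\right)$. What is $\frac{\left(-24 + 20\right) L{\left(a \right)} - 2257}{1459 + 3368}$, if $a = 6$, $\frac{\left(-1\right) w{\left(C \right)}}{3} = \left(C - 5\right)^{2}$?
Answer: $- \frac{2269}{4827} \approx -0.47006$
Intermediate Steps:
$w{\left(C \right)} = - 3 \left(-5 + C\right)^{2}$ ($w{\left(C \right)} = - 3 \left(C - 5\right)^{2} = - 3 \left(-5 + C\right)^{2}$)
$L{\left(g \right)} = g - 3 \left(-5 + g\right)^{2}$ ($L{\left(g \right)} = \frac{g}{g} \left(g - 3 \left(-5 + g\right)^{2}\right) = 1 \left(g - 3 \left(-5 + g\right)^{2}\right) = g - 3 \left(-5 + g\right)^{2}$)
$\frac{\left(-24 + 20\right) L{\left(a \right)} - 2257}{1459 + 3368} = \frac{\left(-24 + 20\right) \left(6 - 3 \left(-5 + 6\right)^{2}\right) - 2257}{1459 + 3368} = \frac{- 4 \left(6 - 3 \cdot 1^{2}\right) - 2257}{4827} = \left(- 4 \left(6 - 3\right) - 2257\right) \frac{1}{4827} = \left(\left(-4\right) 3 - 2257\right) \frac{1}{4827} = \left(-12 - 2257\right) \frac{1}{4827} = \left(-2269\right) \frac{1}{4827} = - \frac{2269}{4827}$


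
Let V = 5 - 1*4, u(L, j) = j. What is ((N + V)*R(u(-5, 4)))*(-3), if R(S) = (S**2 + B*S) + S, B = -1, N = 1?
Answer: -96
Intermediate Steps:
V = 1 (V = 5 - 4 = 1)
R(S) = S**2 (R(S) = (S**2 - S) + S = S**2)
((N + V)*R(u(-5, 4)))*(-3) = ((1 + 1)*4**2)*(-3) = (2*16)*(-3) = 32*(-3) = -96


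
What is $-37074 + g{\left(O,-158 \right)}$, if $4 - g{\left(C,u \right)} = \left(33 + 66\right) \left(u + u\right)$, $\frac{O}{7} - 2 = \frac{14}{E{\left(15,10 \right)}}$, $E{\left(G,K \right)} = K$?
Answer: $-5786$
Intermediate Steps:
$O = \frac{119}{5}$ ($O = 14 + 7 \cdot \frac{14}{10} = 14 + 7 \cdot 14 \cdot \frac{1}{10} = 14 + 7 \cdot \frac{7}{5} = 14 + \frac{49}{5} = \frac{119}{5} \approx 23.8$)
$g{\left(C,u \right)} = 4 - 198 u$ ($g{\left(C,u \right)} = 4 - \left(33 + 66\right) \left(u + u\right) = 4 - 99 \cdot 2 u = 4 - 198 u$)
$-37074 + g{\left(O,-158 \right)} = -37074 + \left(4 - -31284\right) = -37074 + \left(4 + 31284\right) = -37074 + 31288 = -5786$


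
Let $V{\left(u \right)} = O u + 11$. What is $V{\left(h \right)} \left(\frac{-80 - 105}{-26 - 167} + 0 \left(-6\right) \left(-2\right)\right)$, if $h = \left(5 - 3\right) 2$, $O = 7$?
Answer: $\frac{7215}{193} \approx 37.383$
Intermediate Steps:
$h = 4$ ($h = 2 \cdot 2 = 4$)
$V{\left(u \right)} = 11 + 7 u$ ($V{\left(u \right)} = 7 u + 11 = 11 + 7 u$)
$V{\left(h \right)} \left(\frac{-80 - 105}{-26 - 167} + 0 \left(-6\right) \left(-2\right)\right) = \left(11 + 7 \cdot 4\right) \left(\frac{-80 - 105}{-26 - 167} + 0 \left(-6\right) \left(-2\right)\right) = \left(11 + 28\right) \left(- \frac{185}{-193} + 0 \left(-2\right)\right) = 39 \left(\left(-185\right) \left(- \frac{1}{193}\right) + 0\right) = 39 \left(\frac{185}{193} + 0\right) = 39 \cdot \frac{185}{193} = \frac{7215}{193}$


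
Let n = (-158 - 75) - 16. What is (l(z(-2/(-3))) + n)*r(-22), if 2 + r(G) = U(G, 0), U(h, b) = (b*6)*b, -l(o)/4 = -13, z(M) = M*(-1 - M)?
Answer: 394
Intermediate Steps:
l(o) = 52 (l(o) = -4*(-13) = 52)
n = -249 (n = -233 - 16 = -249)
U(h, b) = 6*b² (U(h, b) = (6*b)*b = 6*b²)
r(G) = -2 (r(G) = -2 + 6*0² = -2 + 6*0 = -2 + 0 = -2)
(l(z(-2/(-3))) + n)*r(-22) = (52 - 249)*(-2) = -197*(-2) = 394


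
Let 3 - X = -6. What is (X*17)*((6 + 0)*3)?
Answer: 2754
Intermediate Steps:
X = 9 (X = 3 - 1*(-6) = 3 + 6 = 9)
(X*17)*((6 + 0)*3) = (9*17)*((6 + 0)*3) = 153*(6*3) = 153*18 = 2754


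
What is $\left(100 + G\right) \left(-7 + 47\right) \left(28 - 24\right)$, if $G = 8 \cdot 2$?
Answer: $18560$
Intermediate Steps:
$G = 16$
$\left(100 + G\right) \left(-7 + 47\right) \left(28 - 24\right) = \left(100 + 16\right) \left(-7 + 47\right) \left(28 - 24\right) = 116 \cdot 40 \cdot 4 = 116 \cdot 160 = 18560$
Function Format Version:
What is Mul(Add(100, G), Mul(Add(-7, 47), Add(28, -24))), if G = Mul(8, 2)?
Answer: 18560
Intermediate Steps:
G = 16
Mul(Add(100, G), Mul(Add(-7, 47), Add(28, -24))) = Mul(Add(100, 16), Mul(Add(-7, 47), Add(28, -24))) = Mul(116, Mul(40, 4)) = Mul(116, 160) = 18560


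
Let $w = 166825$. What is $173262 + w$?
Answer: $340087$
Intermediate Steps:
$173262 + w = 173262 + 166825 = 340087$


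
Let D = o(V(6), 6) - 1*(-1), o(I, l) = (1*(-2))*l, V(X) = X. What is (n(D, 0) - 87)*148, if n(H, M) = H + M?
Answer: -14504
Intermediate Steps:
o(I, l) = -2*l
D = -11 (D = -2*6 - 1*(-1) = -12 + 1 = -11)
(n(D, 0) - 87)*148 = ((-11 + 0) - 87)*148 = (-11 - 87)*148 = -98*148 = -14504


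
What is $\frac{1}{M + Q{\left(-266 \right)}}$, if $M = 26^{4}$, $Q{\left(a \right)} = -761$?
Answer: $\frac{1}{456215} \approx 2.1919 \cdot 10^{-6}$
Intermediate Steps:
$M = 456976$
$\frac{1}{M + Q{\left(-266 \right)}} = \frac{1}{456976 - 761} = \frac{1}{456215}$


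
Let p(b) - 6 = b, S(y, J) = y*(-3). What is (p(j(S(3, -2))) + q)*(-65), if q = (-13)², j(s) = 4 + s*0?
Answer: -11635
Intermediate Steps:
S(y, J) = -3*y
j(s) = 4 (j(s) = 4 + 0 = 4)
q = 169
p(b) = 6 + b
(p(j(S(3, -2))) + q)*(-65) = ((6 + 4) + 169)*(-65) = (10 + 169)*(-65) = 179*(-65) = -11635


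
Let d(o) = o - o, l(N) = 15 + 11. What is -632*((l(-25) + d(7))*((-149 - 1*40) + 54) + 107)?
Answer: 2150696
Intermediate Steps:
l(N) = 26
d(o) = 0
-632*((l(-25) + d(7))*((-149 - 1*40) + 54) + 107) = -632*((26 + 0)*((-149 - 1*40) + 54) + 107) = -632*(26*((-149 - 40) + 54) + 107) = -632*(26*(-189 + 54) + 107) = -632*(26*(-135) + 107) = -632*(-3510 + 107) = -632*(-3403) = 2150696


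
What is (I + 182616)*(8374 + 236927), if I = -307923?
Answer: -30737932407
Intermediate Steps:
(I + 182616)*(8374 + 236927) = (-307923 + 182616)*(8374 + 236927) = -125307*245301 = -30737932407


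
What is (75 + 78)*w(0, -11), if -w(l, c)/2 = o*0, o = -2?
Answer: 0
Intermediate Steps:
w(l, c) = 0 (w(l, c) = -(-4)*0 = -2*0 = 0)
(75 + 78)*w(0, -11) = (75 + 78)*0 = 153*0 = 0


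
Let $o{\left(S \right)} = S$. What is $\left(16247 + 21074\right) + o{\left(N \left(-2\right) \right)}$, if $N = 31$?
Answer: $37259$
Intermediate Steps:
$\left(16247 + 21074\right) + o{\left(N \left(-2\right) \right)} = \left(16247 + 21074\right) + 31 \left(-2\right) = 37321 - 62 = 37259$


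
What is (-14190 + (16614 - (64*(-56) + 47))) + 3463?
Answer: 9424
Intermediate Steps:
(-14190 + (16614 - (64*(-56) + 47))) + 3463 = (-14190 + (16614 - (-3584 + 47))) + 3463 = (-14190 + (16614 - 1*(-3537))) + 3463 = (-14190 + (16614 + 3537)) + 3463 = (-14190 + 20151) + 3463 = 5961 + 3463 = 9424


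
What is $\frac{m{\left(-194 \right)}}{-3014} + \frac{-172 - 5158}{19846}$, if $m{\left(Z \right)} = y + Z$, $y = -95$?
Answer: $- \frac{5164563}{29907922} \approx -0.17268$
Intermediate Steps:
$m{\left(Z \right)} = -95 + Z$
$\frac{m{\left(-194 \right)}}{-3014} + \frac{-172 - 5158}{19846} = \frac{-95 - 194}{-3014} + \frac{-172 - 5158}{19846} = \left(-289\right) \left(- \frac{1}{3014}\right) - \frac{2665}{9923} = \frac{289}{3014} - \frac{2665}{9923} = - \frac{5164563}{29907922}$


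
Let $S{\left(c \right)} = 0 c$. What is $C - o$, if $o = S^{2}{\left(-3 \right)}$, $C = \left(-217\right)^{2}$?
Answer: $47089$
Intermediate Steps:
$S{\left(c \right)} = 0$
$C = 47089$
$o = 0$ ($o = 0^{2} = 0$)
$C - o = 47089 - 0 = 47089 + 0 = 47089$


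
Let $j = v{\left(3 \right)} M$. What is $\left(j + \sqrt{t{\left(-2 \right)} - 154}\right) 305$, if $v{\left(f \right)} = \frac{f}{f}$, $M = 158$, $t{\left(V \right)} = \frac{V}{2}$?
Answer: $48190 + 305 i \sqrt{155} \approx 48190.0 + 3797.2 i$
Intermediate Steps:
$t{\left(V \right)} = \frac{V}{2}$ ($t{\left(V \right)} = V \frac{1}{2} = \frac{V}{2}$)
$v{\left(f \right)} = 1$
$j = 158$ ($j = 1 \cdot 158 = 158$)
$\left(j + \sqrt{t{\left(-2 \right)} - 154}\right) 305 = \left(158 + \sqrt{\frac{1}{2} \left(-2\right) - 154}\right) 305 = \left(158 + \sqrt{-1 - 154}\right) 305 = \left(158 + \sqrt{-155}\right) 305 = \left(158 + i \sqrt{155}\right) 305 = 48190 + 305 i \sqrt{155}$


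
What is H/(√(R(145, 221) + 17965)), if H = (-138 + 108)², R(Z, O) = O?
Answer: 150*√18186/3031 ≈ 6.6738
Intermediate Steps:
H = 900 (H = (-30)² = 900)
H/(√(R(145, 221) + 17965)) = 900/(√(221 + 17965)) = 900/(√18186) = 900*(√18186/18186) = 150*√18186/3031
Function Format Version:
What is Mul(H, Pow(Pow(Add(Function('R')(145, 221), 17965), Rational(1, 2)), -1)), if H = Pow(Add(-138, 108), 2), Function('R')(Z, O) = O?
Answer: Mul(Rational(150, 3031), Pow(18186, Rational(1, 2))) ≈ 6.6738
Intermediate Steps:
H = 900 (H = Pow(-30, 2) = 900)
Mul(H, Pow(Pow(Add(Function('R')(145, 221), 17965), Rational(1, 2)), -1)) = Mul(900, Pow(Pow(Add(221, 17965), Rational(1, 2)), -1)) = Mul(900, Pow(Pow(18186, Rational(1, 2)), -1)) = Mul(900, Mul(Rational(1, 18186), Pow(18186, Rational(1, 2)))) = Mul(Rational(150, 3031), Pow(18186, Rational(1, 2)))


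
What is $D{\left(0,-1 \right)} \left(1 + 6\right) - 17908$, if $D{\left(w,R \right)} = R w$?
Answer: $-17908$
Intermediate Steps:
$D{\left(0,-1 \right)} \left(1 + 6\right) - 17908 = \left(-1\right) 0 \left(1 + 6\right) - 17908 = 0 \cdot 7 - 17908 = 0 - 17908 = -17908$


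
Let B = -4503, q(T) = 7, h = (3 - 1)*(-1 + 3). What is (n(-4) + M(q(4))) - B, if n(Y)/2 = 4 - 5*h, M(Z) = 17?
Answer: 4488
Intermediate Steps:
h = 4 (h = 2*2 = 4)
n(Y) = -32 (n(Y) = 2*(4 - 5*4) = 2*(4 - 20) = 2*(-16) = -32)
(n(-4) + M(q(4))) - B = (-32 + 17) - 1*(-4503) = -15 + 4503 = 4488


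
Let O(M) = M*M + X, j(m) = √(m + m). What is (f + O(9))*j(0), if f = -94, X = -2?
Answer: 0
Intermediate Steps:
j(m) = √2*√m (j(m) = √(2*m) = √2*√m)
O(M) = -2 + M² (O(M) = M*M - 2 = M² - 2 = -2 + M²)
(f + O(9))*j(0) = (-94 + (-2 + 9²))*(√2*√0) = (-94 + (-2 + 81))*(√2*0) = (-94 + 79)*0 = -15*0 = 0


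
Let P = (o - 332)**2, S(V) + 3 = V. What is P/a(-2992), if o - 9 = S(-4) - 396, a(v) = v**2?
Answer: 1089/18496 ≈ 0.058878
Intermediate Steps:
S(V) = -3 + V
o = -394 (o = 9 + ((-3 - 4) - 396) = 9 + (-7 - 396) = 9 - 403 = -394)
P = 527076 (P = (-394 - 332)**2 = (-726)**2 = 527076)
P/a(-2992) = 527076/((-2992)**2) = 527076/8952064 = 527076*(1/8952064) = 1089/18496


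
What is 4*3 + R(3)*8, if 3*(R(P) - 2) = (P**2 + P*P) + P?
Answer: 84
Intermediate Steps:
R(P) = 2 + P/3 + 2*P**2/3 (R(P) = 2 + ((P**2 + P*P) + P)/3 = 2 + ((P**2 + P**2) + P)/3 = 2 + (2*P**2 + P)/3 = 2 + (P + 2*P**2)/3 = 2 + (P/3 + 2*P**2/3) = 2 + P/3 + 2*P**2/3)
4*3 + R(3)*8 = 4*3 + (2 + (1/3)*3 + (2/3)*3**2)*8 = 12 + (2 + 1 + (2/3)*9)*8 = 12 + (2 + 1 + 6)*8 = 12 + 9*8 = 12 + 72 = 84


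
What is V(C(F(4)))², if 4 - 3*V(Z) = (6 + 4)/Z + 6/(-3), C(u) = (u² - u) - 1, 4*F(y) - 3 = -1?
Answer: 196/9 ≈ 21.778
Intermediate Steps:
F(y) = ½ (F(y) = ¾ + (¼)*(-1) = ¾ - ¼ = ½)
C(u) = -1 + u² - u
V(Z) = 2 - 10/(3*Z) (V(Z) = 4/3 - ((6 + 4)/Z + 6/(-3))/3 = 4/3 - (10/Z + 6*(-⅓))/3 = 4/3 - (10/Z - 2)/3 = 4/3 - (-2 + 10/Z)/3 = 4/3 + (⅔ - 10/(3*Z)) = 2 - 10/(3*Z))
V(C(F(4)))² = (2 - 10/(3*(-1 + (½)² - 1*½)))² = (2 - 10/(3*(-1 + ¼ - ½)))² = (2 - 10/(3*(-5/4)))² = (2 - 10/3*(-⅘))² = (2 + 8/3)² = (14/3)² = 196/9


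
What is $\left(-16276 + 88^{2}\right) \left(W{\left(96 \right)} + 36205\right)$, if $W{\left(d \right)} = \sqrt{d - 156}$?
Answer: $-308901060 - 17064 i \sqrt{15} \approx -3.089 \cdot 10^{8} - 66089.0 i$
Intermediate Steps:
$W{\left(d \right)} = \sqrt{-156 + d}$
$\left(-16276 + 88^{2}\right) \left(W{\left(96 \right)} + 36205\right) = \left(-16276 + 88^{2}\right) \left(\sqrt{-156 + 96} + 36205\right) = \left(-16276 + 7744\right) \left(\sqrt{-60} + 36205\right) = - 8532 \left(2 i \sqrt{15} + 36205\right) = - 8532 \left(36205 + 2 i \sqrt{15}\right) = -308901060 - 17064 i \sqrt{15}$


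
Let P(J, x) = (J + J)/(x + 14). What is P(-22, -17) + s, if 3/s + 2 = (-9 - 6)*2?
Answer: 1399/96 ≈ 14.573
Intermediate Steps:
P(J, x) = 2*J/(14 + x) (P(J, x) = (2*J)/(14 + x) = 2*J/(14 + x))
s = -3/32 (s = 3/(-2 + (-9 - 6)*2) = 3/(-2 - 15*2) = 3/(-2 - 30) = 3/(-32) = 3*(-1/32) = -3/32 ≈ -0.093750)
P(-22, -17) + s = 2*(-22)/(14 - 17) - 3/32 = 2*(-22)/(-3) - 3/32 = 2*(-22)*(-1/3) - 3/32 = 44/3 - 3/32 = 1399/96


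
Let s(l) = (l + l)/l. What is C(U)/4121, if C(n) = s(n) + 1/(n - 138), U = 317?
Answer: 359/737659 ≈ 0.00048667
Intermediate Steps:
s(l) = 2 (s(l) = (2*l)/l = 2)
C(n) = 2 + 1/(-138 + n) (C(n) = 2 + 1/(n - 138) = 2 + 1/(-138 + n))
C(U)/4121 = ((-275 + 2*317)/(-138 + 317))/4121 = ((-275 + 634)/179)*(1/4121) = ((1/179)*359)*(1/4121) = (359/179)*(1/4121) = 359/737659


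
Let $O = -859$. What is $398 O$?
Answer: $-341882$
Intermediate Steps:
$398 O = 398 \left(-859\right) = -341882$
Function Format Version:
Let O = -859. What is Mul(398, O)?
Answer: -341882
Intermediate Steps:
Mul(398, O) = Mul(398, -859) = -341882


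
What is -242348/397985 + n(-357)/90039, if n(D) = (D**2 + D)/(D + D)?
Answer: -21891612902/35834171415 ≈ -0.61091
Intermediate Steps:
n(D) = (D + D**2)/(2*D) (n(D) = (D + D**2)/((2*D)) = (D + D**2)*(1/(2*D)) = (D + D**2)/(2*D))
-242348/397985 + n(-357)/90039 = -242348/397985 + (1/2 + (1/2)*(-357))/90039 = -242348*1/397985 + (1/2 - 357/2)*(1/90039) = -242348/397985 - 178*1/90039 = -242348/397985 - 178/90039 = -21891612902/35834171415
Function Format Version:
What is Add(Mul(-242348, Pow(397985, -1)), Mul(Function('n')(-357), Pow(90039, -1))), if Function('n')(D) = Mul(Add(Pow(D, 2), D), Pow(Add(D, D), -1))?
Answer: Rational(-21891612902, 35834171415) ≈ -0.61091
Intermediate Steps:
Function('n')(D) = Mul(Rational(1, 2), Pow(D, -1), Add(D, Pow(D, 2))) (Function('n')(D) = Mul(Add(D, Pow(D, 2)), Pow(Mul(2, D), -1)) = Mul(Add(D, Pow(D, 2)), Mul(Rational(1, 2), Pow(D, -1))) = Mul(Rational(1, 2), Pow(D, -1), Add(D, Pow(D, 2))))
Add(Mul(-242348, Pow(397985, -1)), Mul(Function('n')(-357), Pow(90039, -1))) = Add(Mul(-242348, Pow(397985, -1)), Mul(Add(Rational(1, 2), Mul(Rational(1, 2), -357)), Pow(90039, -1))) = Add(Mul(-242348, Rational(1, 397985)), Mul(Add(Rational(1, 2), Rational(-357, 2)), Rational(1, 90039))) = Add(Rational(-242348, 397985), Mul(-178, Rational(1, 90039))) = Add(Rational(-242348, 397985), Rational(-178, 90039)) = Rational(-21891612902, 35834171415)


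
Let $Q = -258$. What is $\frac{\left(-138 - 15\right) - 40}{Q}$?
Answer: $\frac{193}{258} \approx 0.74806$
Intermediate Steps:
$\frac{\left(-138 - 15\right) - 40}{Q} = \frac{\left(-138 - 15\right) - 40}{-258} = \left(-153 - 40\right) \left(- \frac{1}{258}\right) = \left(-193\right) \left(- \frac{1}{258}\right) = \frac{193}{258}$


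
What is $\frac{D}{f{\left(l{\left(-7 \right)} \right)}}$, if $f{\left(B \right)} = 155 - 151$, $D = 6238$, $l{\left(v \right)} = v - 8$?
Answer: $\frac{3119}{2} \approx 1559.5$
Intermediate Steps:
$l{\left(v \right)} = -8 + v$
$f{\left(B \right)} = 4$
$\frac{D}{f{\left(l{\left(-7 \right)} \right)}} = \frac{6238}{4} = 6238 \cdot \frac{1}{4} = \frac{3119}{2}$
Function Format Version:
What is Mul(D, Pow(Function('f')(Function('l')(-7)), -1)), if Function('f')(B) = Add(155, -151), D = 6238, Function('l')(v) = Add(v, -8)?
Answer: Rational(3119, 2) ≈ 1559.5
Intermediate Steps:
Function('l')(v) = Add(-8, v)
Function('f')(B) = 4
Mul(D, Pow(Function('f')(Function('l')(-7)), -1)) = Mul(6238, Pow(4, -1)) = Mul(6238, Rational(1, 4)) = Rational(3119, 2)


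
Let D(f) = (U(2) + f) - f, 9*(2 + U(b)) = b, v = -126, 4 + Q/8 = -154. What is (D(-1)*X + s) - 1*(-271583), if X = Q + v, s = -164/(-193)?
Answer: 476033467/1737 ≈ 2.7406e+5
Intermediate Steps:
Q = -1264 (Q = -32 + 8*(-154) = -32 - 1232 = -1264)
U(b) = -2 + b/9
s = 164/193 (s = -164*(-1/193) = 164/193 ≈ 0.84974)
X = -1390 (X = -1264 - 126 = -1390)
D(f) = -16/9 (D(f) = ((-2 + (⅑)*2) + f) - f = ((-2 + 2/9) + f) - f = (-16/9 + f) - f = -16/9)
(D(-1)*X + s) - 1*(-271583) = (-16/9*(-1390) + 164/193) - 1*(-271583) = (22240/9 + 164/193) + 271583 = 4293796/1737 + 271583 = 476033467/1737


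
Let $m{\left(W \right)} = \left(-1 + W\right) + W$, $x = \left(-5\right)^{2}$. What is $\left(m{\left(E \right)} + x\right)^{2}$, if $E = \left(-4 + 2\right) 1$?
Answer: $400$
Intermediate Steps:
$E = -2$ ($E = \left(-2\right) 1 = -2$)
$x = 25$
$m{\left(W \right)} = -1 + 2 W$
$\left(m{\left(E \right)} + x\right)^{2} = \left(\left(-1 + 2 \left(-2\right)\right) + 25\right)^{2} = \left(\left(-1 - 4\right) + 25\right)^{2} = \left(-5 + 25\right)^{2} = 20^{2} = 400$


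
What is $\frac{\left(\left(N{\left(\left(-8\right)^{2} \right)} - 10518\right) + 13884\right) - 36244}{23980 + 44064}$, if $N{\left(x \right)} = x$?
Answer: $- \frac{16407}{34022} \approx -0.48225$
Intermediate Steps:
$\frac{\left(\left(N{\left(\left(-8\right)^{2} \right)} - 10518\right) + 13884\right) - 36244}{23980 + 44064} = \frac{\left(\left(\left(-8\right)^{2} - 10518\right) + 13884\right) - 36244}{23980 + 44064} = \frac{\left(\left(64 - 10518\right) + 13884\right) - 36244}{68044} = \left(\left(-10454 + 13884\right) - 36244\right) \frac{1}{68044} = \left(3430 - 36244\right) \frac{1}{68044} = \left(-32814\right) \frac{1}{68044} = - \frac{16407}{34022}$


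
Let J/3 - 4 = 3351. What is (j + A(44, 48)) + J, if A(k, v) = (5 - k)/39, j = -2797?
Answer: 7267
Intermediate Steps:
J = 10065 (J = 12 + 3*3351 = 12 + 10053 = 10065)
A(k, v) = 5/39 - k/39 (A(k, v) = (5 - k)*(1/39) = 5/39 - k/39)
(j + A(44, 48)) + J = (-2797 + (5/39 - 1/39*44)) + 10065 = (-2797 + (5/39 - 44/39)) + 10065 = (-2797 - 1) + 10065 = -2798 + 10065 = 7267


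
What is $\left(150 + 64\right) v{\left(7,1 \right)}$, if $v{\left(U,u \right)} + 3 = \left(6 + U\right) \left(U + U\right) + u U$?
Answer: $39804$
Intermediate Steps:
$v{\left(U,u \right)} = -3 + U u + 2 U \left(6 + U\right)$ ($v{\left(U,u \right)} = -3 + \left(\left(6 + U\right) \left(U + U\right) + u U\right) = -3 + \left(\left(6 + U\right) 2 U + U u\right) = -3 + \left(2 U \left(6 + U\right) + U u\right) = -3 + \left(U u + 2 U \left(6 + U\right)\right) = -3 + U u + 2 U \left(6 + U\right)$)
$\left(150 + 64\right) v{\left(7,1 \right)} = \left(150 + 64\right) \left(-3 + 2 \cdot 7^{2} + 12 \cdot 7 + 7 \cdot 1\right) = 214 \left(-3 + 2 \cdot 49 + 84 + 7\right) = 214 \left(-3 + 98 + 84 + 7\right) = 214 \cdot 186 = 39804$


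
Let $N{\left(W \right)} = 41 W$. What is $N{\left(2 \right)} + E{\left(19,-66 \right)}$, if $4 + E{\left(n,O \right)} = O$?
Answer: $12$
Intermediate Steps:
$E{\left(n,O \right)} = -4 + O$
$N{\left(2 \right)} + E{\left(19,-66 \right)} = 41 \cdot 2 - 70 = 82 - 70 = 12$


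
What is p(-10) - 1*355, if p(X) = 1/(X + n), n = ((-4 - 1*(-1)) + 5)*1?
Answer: -2841/8 ≈ -355.13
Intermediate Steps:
n = 2 (n = ((-4 + 1) + 5)*1 = (-3 + 5)*1 = 2*1 = 2)
p(X) = 1/(2 + X) (p(X) = 1/(X + 2) = 1/(2 + X))
p(-10) - 1*355 = 1/(2 - 10) - 1*355 = 1/(-8) - 355 = -⅛ - 355 = -2841/8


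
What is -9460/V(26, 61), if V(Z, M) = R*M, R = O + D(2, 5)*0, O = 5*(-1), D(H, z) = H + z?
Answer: 1892/61 ≈ 31.016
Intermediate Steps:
O = -5
R = -5 (R = -5 + (2 + 5)*0 = -5 + 7*0 = -5 + 0 = -5)
V(Z, M) = -5*M
-9460/V(26, 61) = -9460/((-5*61)) = -9460/(-305) = -9460*(-1/305) = 1892/61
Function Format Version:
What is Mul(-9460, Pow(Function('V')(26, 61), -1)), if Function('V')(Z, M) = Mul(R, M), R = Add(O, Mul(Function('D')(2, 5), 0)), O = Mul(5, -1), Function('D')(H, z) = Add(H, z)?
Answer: Rational(1892, 61) ≈ 31.016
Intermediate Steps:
O = -5
R = -5 (R = Add(-5, Mul(Add(2, 5), 0)) = Add(-5, Mul(7, 0)) = Add(-5, 0) = -5)
Function('V')(Z, M) = Mul(-5, M)
Mul(-9460, Pow(Function('V')(26, 61), -1)) = Mul(-9460, Pow(Mul(-5, 61), -1)) = Mul(-9460, Pow(-305, -1)) = Mul(-9460, Rational(-1, 305)) = Rational(1892, 61)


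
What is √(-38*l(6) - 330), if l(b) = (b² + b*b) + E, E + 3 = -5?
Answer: I*√2762 ≈ 52.555*I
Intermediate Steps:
E = -8 (E = -3 - 5 = -8)
l(b) = -8 + 2*b² (l(b) = (b² + b*b) - 8 = (b² + b²) - 8 = 2*b² - 8 = -8 + 2*b²)
√(-38*l(6) - 330) = √(-38*(-8 + 2*6²) - 330) = √(-38*(-8 + 2*36) - 330) = √(-38*(-8 + 72) - 330) = √(-38*64 - 330) = √(-2432 - 330) = √(-2762) = I*√2762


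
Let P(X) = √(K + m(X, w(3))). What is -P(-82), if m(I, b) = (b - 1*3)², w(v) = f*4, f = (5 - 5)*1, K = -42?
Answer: -I*√33 ≈ -5.7446*I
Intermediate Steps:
f = 0 (f = 0*1 = 0)
w(v) = 0 (w(v) = 0*4 = 0)
m(I, b) = (-3 + b)² (m(I, b) = (b - 3)² = (-3 + b)²)
P(X) = I*√33 (P(X) = √(-42 + (-3 + 0)²) = √(-42 + (-3)²) = √(-42 + 9) = √(-33) = I*√33)
-P(-82) = -I*√33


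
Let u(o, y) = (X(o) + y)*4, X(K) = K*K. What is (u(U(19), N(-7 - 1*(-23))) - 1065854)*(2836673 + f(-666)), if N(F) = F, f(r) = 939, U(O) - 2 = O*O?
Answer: -1528661310968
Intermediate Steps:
U(O) = 2 + O² (U(O) = 2 + O*O = 2 + O²)
X(K) = K²
u(o, y) = 4*y + 4*o² (u(o, y) = (o² + y)*4 = (y + o²)*4 = 4*y + 4*o²)
(u(U(19), N(-7 - 1*(-23))) - 1065854)*(2836673 + f(-666)) = ((4*(-7 - 1*(-23)) + 4*(2 + 19²)²) - 1065854)*(2836673 + 939) = ((4*(-7 + 23) + 4*(2 + 361)²) - 1065854)*2837612 = ((4*16 + 4*363²) - 1065854)*2837612 = ((64 + 4*131769) - 1065854)*2837612 = ((64 + 527076) - 1065854)*2837612 = (527140 - 1065854)*2837612 = -538714*2837612 = -1528661310968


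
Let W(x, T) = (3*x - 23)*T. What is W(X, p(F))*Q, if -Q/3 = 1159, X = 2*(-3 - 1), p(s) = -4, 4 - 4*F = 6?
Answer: -653676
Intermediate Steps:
F = -1/2 (F = 1 - 1/4*6 = 1 - 3/2 = -1/2 ≈ -0.50000)
X = -8 (X = 2*(-4) = -8)
W(x, T) = T*(-23 + 3*x) (W(x, T) = (-23 + 3*x)*T = T*(-23 + 3*x))
Q = -3477 (Q = -3*1159 = -3477)
W(X, p(F))*Q = -4*(-23 + 3*(-8))*(-3477) = -4*(-23 - 24)*(-3477) = -4*(-47)*(-3477) = 188*(-3477) = -653676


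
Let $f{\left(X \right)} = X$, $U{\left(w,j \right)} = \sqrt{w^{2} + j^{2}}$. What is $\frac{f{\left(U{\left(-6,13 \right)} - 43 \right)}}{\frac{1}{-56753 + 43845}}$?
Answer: $555044 - 12908 \sqrt{205} \approx 3.7023 \cdot 10^{5}$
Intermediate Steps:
$U{\left(w,j \right)} = \sqrt{j^{2} + w^{2}}$
$\frac{f{\left(U{\left(-6,13 \right)} - 43 \right)}}{\frac{1}{-56753 + 43845}} = \frac{\sqrt{13^{2} + \left(-6\right)^{2}} - 43}{\frac{1}{-56753 + 43845}} = \frac{\sqrt{169 + 36} - 43}{\frac{1}{-12908}} = \frac{\sqrt{205} - 43}{- \frac{1}{12908}} = \left(-43 + \sqrt{205}\right) \left(-12908\right) = 555044 - 12908 \sqrt{205}$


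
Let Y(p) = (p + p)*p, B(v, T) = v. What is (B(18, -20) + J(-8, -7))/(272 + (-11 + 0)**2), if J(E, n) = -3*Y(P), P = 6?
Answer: -66/131 ≈ -0.50382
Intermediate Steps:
Y(p) = 2*p**2 (Y(p) = (2*p)*p = 2*p**2)
J(E, n) = -216 (J(E, n) = -6*6**2 = -6*36 = -3*72 = -216)
(B(18, -20) + J(-8, -7))/(272 + (-11 + 0)**2) = (18 - 216)/(272 + (-11 + 0)**2) = -198/(272 + (-11)**2) = -198/(272 + 121) = -198/393 = -198*1/393 = -66/131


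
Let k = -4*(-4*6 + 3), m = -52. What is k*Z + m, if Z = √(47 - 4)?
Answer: -52 + 84*√43 ≈ 498.82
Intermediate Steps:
Z = √43 ≈ 6.5574
k = 84 (k = -4*(-24 + 3) = -4*(-21) = 84)
k*Z + m = 84*√43 - 52 = -52 + 84*√43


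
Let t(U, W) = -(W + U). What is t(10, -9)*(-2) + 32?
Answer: 34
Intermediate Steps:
t(U, W) = -U - W (t(U, W) = -(U + W) = -U - W)
t(10, -9)*(-2) + 32 = (-1*10 - 1*(-9))*(-2) + 32 = (-10 + 9)*(-2) + 32 = -1*(-2) + 32 = 2 + 32 = 34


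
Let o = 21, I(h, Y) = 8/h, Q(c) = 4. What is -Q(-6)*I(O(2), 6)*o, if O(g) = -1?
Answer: 672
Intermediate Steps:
-Q(-6)*I(O(2), 6)*o = -4*(8/(-1))*21 = -4*(8*(-1))*21 = -4*(-8)*21 = -(-32)*21 = -1*(-672) = 672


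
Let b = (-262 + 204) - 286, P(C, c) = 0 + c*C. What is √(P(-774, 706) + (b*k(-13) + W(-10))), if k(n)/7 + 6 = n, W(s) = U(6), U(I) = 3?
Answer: I*√500689 ≈ 707.59*I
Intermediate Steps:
W(s) = 3
k(n) = -42 + 7*n
P(C, c) = C*c (P(C, c) = 0 + C*c = C*c)
b = -344 (b = -58 - 286 = -344)
√(P(-774, 706) + (b*k(-13) + W(-10))) = √(-774*706 + (-344*(-42 + 7*(-13)) + 3)) = √(-546444 + (-344*(-42 - 91) + 3)) = √(-546444 + (-344*(-133) + 3)) = √(-546444 + (45752 + 3)) = √(-546444 + 45755) = √(-500689) = I*√500689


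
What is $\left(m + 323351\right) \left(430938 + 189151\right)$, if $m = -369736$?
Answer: $-28762828265$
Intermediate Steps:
$\left(m + 323351\right) \left(430938 + 189151\right) = \left(-369736 + 323351\right) \left(430938 + 189151\right) = \left(-46385\right) 620089 = -28762828265$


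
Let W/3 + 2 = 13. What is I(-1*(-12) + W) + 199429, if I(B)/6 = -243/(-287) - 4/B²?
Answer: 38635364879/193725 ≈ 1.9943e+5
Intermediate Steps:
W = 33 (W = -6 + 3*13 = -6 + 39 = 33)
I(B) = 1458/287 - 24/B² (I(B) = 6*(-243/(-287) - 4/B²) = 6*(-243*(-1/287) - 4/B²) = 6*(243/287 - 4/B²) = 1458/287 - 24/B²)
I(-1*(-12) + W) + 199429 = (1458/287 - 24/(-1*(-12) + 33)²) + 199429 = (1458/287 - 24/(12 + 33)²) + 199429 = (1458/287 - 24/45²) + 199429 = (1458/287 - 24*1/2025) + 199429 = (1458/287 - 8/675) + 199429 = 981854/193725 + 199429 = 38635364879/193725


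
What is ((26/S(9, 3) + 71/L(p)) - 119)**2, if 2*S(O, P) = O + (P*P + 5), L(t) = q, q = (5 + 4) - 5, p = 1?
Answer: 82937449/8464 ≈ 9798.8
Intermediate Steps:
q = 4 (q = 9 - 5 = 4)
L(t) = 4
S(O, P) = 5/2 + O/2 + P**2/2 (S(O, P) = (O + (P*P + 5))/2 = (O + (P**2 + 5))/2 = (O + (5 + P**2))/2 = (5 + O + P**2)/2 = 5/2 + O/2 + P**2/2)
((26/S(9, 3) + 71/L(p)) - 119)**2 = ((26/(5/2 + (1/2)*9 + (1/2)*3**2) + 71/4) - 119)**2 = ((26/(5/2 + 9/2 + (1/2)*9) + 71*(1/4)) - 119)**2 = ((26/(5/2 + 9/2 + 9/2) + 71/4) - 119)**2 = ((26/(23/2) + 71/4) - 119)**2 = ((26*(2/23) + 71/4) - 119)**2 = ((52/23 + 71/4) - 119)**2 = (1841/92 - 119)**2 = (-9107/92)**2 = 82937449/8464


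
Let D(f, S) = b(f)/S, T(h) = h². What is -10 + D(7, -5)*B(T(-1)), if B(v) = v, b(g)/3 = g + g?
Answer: -92/5 ≈ -18.400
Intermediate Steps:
b(g) = 6*g (b(g) = 3*(g + g) = 3*(2*g) = 6*g)
D(f, S) = 6*f/S (D(f, S) = (6*f)/S = 6*f/S)
-10 + D(7, -5)*B(T(-1)) = -10 + (6*7/(-5))*(-1)² = -10 + (6*7*(-⅕))*1 = -10 - 42/5*1 = -10 - 42/5 = -92/5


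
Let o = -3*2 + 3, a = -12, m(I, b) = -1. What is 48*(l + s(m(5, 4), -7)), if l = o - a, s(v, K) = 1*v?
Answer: 384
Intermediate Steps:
s(v, K) = v
o = -3 (o = -6 + 3 = -3)
l = 9 (l = -3 - 1*(-12) = -3 + 12 = 9)
48*(l + s(m(5, 4), -7)) = 48*(9 - 1) = 48*8 = 384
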